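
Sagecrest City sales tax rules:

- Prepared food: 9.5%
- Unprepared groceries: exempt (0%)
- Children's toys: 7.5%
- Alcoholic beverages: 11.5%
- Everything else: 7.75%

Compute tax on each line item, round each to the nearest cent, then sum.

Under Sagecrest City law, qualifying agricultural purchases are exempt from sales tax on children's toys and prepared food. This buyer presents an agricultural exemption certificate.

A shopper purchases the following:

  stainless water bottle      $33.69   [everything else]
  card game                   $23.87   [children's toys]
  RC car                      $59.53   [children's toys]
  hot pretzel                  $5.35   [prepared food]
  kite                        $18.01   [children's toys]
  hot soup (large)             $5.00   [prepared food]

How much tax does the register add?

Stainless water bottle $33.69: everything else → 7.75% → $2.61
Card game $23.87: children's toys, buyer-exempt → 0% → $0.00
RC car $59.53: children's toys, buyer-exempt → 0% → $0.00
Hot pretzel $5.35: prepared food, buyer-exempt → 0% → $0.00
Kite $18.01: children's toys, buyer-exempt → 0% → $0.00
Hot soup (large) $5.00: prepared food, buyer-exempt → 0% → $0.00
Total tax = $2.61

$2.61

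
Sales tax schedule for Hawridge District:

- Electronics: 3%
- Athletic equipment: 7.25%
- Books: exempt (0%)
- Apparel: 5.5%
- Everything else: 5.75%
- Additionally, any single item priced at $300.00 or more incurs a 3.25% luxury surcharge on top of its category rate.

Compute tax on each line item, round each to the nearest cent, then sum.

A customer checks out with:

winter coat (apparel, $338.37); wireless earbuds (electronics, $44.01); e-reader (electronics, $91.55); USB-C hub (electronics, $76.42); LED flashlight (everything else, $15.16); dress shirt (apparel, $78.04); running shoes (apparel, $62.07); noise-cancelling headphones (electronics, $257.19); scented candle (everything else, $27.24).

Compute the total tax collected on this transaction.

$53.83

Winter coat $338.37: apparel → 5.5% + 3.25% surcharge = 8.75% → $29.61
Wireless earbuds $44.01: electronics → 3% → $1.32
E-reader $91.55: electronics → 3% → $2.75
USB-C hub $76.42: electronics → 3% → $2.29
LED flashlight $15.16: everything else → 5.75% → $0.87
Dress shirt $78.04: apparel → 5.5% → $4.29
Running shoes $62.07: apparel → 5.5% → $3.41
Noise-cancelling headphones $257.19: electronics → 3% → $7.72
Scented candle $27.24: everything else → 5.75% → $1.57
Total tax = $29.61 + $1.32 + $2.75 + $2.29 + $0.87 + $4.29 + $3.41 + $7.72 + $1.57 = $53.83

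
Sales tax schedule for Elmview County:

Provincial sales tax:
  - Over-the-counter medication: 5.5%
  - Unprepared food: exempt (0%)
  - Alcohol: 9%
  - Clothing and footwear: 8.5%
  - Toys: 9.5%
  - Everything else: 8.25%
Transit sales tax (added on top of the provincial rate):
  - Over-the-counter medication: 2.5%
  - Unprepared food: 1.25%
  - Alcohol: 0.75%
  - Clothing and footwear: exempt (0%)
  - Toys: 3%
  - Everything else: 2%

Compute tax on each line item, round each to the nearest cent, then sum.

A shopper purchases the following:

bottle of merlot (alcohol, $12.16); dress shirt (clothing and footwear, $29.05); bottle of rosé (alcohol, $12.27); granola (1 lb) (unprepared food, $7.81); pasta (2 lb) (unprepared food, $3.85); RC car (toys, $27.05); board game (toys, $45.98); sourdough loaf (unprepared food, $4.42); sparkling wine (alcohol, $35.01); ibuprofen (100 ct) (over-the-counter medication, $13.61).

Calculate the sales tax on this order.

Bottle of merlot $12.16: alcohol → 9% + 0.75% transit = 9.75% → $1.19
Dress shirt $29.05: clothing and footwear → 8.5% + 0% transit = 8.5% → $2.47
Bottle of rosé $12.27: alcohol → 9% + 0.75% transit = 9.75% → $1.20
Granola (1 lb) $7.81: unprepared food → 0% + 1.25% transit = 1.25% → $0.10
Pasta (2 lb) $3.85: unprepared food → 0% + 1.25% transit = 1.25% → $0.05
RC car $27.05: toys → 9.5% + 3% transit = 12.5% → $3.38
Board game $45.98: toys → 9.5% + 3% transit = 12.5% → $5.75
Sourdough loaf $4.42: unprepared food → 0% + 1.25% transit = 1.25% → $0.06
Sparkling wine $35.01: alcohol → 9% + 0.75% transit = 9.75% → $3.41
Ibuprofen (100 ct) $13.61: over-the-counter medication → 5.5% + 2.5% transit = 8% → $1.09
Total tax = $1.19 + $2.47 + $1.20 + $0.10 + $0.05 + $3.38 + $5.75 + $0.06 + $3.41 + $1.09 = $18.70

$18.70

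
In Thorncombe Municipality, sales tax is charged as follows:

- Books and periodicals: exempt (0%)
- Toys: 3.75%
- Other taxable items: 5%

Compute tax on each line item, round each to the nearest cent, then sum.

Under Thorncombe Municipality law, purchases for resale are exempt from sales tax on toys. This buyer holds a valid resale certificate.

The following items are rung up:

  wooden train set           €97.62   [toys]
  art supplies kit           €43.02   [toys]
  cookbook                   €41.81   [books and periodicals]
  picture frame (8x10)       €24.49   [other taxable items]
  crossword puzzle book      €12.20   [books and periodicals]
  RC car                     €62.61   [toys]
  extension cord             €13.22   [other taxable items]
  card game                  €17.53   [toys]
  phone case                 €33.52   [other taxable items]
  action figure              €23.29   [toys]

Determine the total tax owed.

€3.56

Wooden train set €97.62: toys, buyer-exempt → 0% → €0.00
Art supplies kit €43.02: toys, buyer-exempt → 0% → €0.00
Cookbook €41.81: books and periodicals → 0% → €0.00
Picture frame (8x10) €24.49: other taxable items → 5% → €1.22
Crossword puzzle book €12.20: books and periodicals → 0% → €0.00
RC car €62.61: toys, buyer-exempt → 0% → €0.00
Extension cord €13.22: other taxable items → 5% → €0.66
Card game €17.53: toys, buyer-exempt → 0% → €0.00
Phone case €33.52: other taxable items → 5% → €1.68
Action figure €23.29: toys, buyer-exempt → 0% → €0.00
Total tax = €1.22 + €0.66 + €1.68 = €3.56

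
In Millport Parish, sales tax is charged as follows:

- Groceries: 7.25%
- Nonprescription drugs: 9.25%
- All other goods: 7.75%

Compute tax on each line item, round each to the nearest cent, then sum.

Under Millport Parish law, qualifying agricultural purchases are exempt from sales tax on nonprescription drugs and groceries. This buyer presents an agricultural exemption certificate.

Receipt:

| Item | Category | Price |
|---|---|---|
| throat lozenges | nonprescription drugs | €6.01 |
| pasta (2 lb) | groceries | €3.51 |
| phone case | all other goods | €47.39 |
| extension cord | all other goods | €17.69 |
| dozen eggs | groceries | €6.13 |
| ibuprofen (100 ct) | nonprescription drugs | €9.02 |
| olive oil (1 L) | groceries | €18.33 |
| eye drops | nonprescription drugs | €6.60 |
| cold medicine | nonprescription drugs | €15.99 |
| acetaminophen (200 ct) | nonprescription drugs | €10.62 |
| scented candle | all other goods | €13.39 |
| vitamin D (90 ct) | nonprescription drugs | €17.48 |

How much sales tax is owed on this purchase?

€6.08

Throat lozenges €6.01: nonprescription drugs, buyer-exempt → 0% → €0.00
Pasta (2 lb) €3.51: groceries, buyer-exempt → 0% → €0.00
Phone case €47.39: all other goods → 7.75% → €3.67
Extension cord €17.69: all other goods → 7.75% → €1.37
Dozen eggs €6.13: groceries, buyer-exempt → 0% → €0.00
Ibuprofen (100 ct) €9.02: nonprescription drugs, buyer-exempt → 0% → €0.00
Olive oil (1 L) €18.33: groceries, buyer-exempt → 0% → €0.00
Eye drops €6.60: nonprescription drugs, buyer-exempt → 0% → €0.00
Cold medicine €15.99: nonprescription drugs, buyer-exempt → 0% → €0.00
Acetaminophen (200 ct) €10.62: nonprescription drugs, buyer-exempt → 0% → €0.00
Scented candle €13.39: all other goods → 7.75% → €1.04
Vitamin D (90 ct) €17.48: nonprescription drugs, buyer-exempt → 0% → €0.00
Total tax = €3.67 + €1.37 + €1.04 = €6.08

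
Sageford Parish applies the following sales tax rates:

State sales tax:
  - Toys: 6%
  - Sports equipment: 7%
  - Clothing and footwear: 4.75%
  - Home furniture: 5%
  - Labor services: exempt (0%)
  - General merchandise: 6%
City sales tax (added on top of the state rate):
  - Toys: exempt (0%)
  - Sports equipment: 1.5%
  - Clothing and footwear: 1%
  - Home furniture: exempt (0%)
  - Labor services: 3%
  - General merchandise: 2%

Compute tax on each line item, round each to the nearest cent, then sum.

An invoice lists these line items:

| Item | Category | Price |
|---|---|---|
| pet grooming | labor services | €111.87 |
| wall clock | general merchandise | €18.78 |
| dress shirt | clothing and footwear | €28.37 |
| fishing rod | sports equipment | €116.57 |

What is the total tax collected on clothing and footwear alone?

€1.63

Dress shirt €28.37: clothing and footwear → 4.75% + 1% city = 5.75% → €1.63
Tax on clothing and footwear = €1.63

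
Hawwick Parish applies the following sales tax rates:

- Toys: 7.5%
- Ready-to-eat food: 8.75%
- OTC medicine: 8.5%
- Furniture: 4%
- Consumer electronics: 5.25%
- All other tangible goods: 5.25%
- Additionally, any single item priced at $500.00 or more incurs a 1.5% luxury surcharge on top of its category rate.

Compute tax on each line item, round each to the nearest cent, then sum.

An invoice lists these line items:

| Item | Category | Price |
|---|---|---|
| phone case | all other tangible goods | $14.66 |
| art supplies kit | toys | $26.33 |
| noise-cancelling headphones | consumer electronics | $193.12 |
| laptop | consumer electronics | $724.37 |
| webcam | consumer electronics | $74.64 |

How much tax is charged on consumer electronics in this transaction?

Noise-cancelling headphones $193.12: consumer electronics → 5.25% → $10.14
Laptop $724.37: consumer electronics → 5.25% + 1.5% surcharge = 6.75% → $48.89
Webcam $74.64: consumer electronics → 5.25% → $3.92
Tax on consumer electronics = $10.14 + $48.89 + $3.92 = $62.95

$62.95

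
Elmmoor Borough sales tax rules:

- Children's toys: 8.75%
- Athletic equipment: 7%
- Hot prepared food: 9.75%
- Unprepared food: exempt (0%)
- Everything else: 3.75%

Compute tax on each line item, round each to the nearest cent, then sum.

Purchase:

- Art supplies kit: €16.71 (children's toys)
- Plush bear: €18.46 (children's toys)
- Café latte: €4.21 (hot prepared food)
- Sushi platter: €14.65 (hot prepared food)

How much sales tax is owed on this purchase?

€4.92

Art supplies kit €16.71: children's toys → 8.75% → €1.46
Plush bear €18.46: children's toys → 8.75% → €1.62
Café latte €4.21: hot prepared food → 9.75% → €0.41
Sushi platter €14.65: hot prepared food → 9.75% → €1.43
Total tax = €1.46 + €1.62 + €0.41 + €1.43 = €4.92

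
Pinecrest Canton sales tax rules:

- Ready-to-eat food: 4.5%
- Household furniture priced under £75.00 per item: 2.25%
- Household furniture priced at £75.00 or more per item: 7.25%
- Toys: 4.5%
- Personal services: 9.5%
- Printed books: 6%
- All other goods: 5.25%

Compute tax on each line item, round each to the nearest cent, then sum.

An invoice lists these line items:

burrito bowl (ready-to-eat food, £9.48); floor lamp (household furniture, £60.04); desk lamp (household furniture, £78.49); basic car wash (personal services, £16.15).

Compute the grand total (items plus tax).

Burrito bowl £9.48: ready-to-eat food → 4.5% → £0.43
Floor lamp £60.04: household furniture, under £75.00 → 2.25% → £1.35
Desk lamp £78.49: household furniture, £75.00 or more → 7.25% → £5.69
Basic car wash £16.15: personal services → 9.5% → £1.53
Subtotal = £164.16; tax = £9.00; total due = £173.16

£173.16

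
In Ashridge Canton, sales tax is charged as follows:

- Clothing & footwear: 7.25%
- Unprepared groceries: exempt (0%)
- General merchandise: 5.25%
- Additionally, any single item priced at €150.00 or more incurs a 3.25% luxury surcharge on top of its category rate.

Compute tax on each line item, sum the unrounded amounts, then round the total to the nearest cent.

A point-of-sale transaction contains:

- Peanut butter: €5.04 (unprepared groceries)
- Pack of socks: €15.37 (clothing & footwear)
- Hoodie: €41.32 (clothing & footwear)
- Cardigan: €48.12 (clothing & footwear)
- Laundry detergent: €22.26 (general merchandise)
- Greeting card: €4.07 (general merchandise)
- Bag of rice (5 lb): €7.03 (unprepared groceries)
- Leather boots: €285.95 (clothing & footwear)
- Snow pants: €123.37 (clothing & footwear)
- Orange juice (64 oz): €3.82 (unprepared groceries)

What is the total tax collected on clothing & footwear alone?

€46.57

Pack of socks €15.37: clothing & footwear → 7.25% → €1.114325
Hoodie €41.32: clothing & footwear → 7.25% → €2.9957
Cardigan €48.12: clothing & footwear → 7.25% → €3.4887
Leather boots €285.95: clothing & footwear → 7.25% + 3.25% surcharge = 10.5% → €30.02475
Snow pants €123.37: clothing & footwear → 7.25% → €8.944325
Tax on clothing & footwear: unrounded sum = €46.5678 → €46.57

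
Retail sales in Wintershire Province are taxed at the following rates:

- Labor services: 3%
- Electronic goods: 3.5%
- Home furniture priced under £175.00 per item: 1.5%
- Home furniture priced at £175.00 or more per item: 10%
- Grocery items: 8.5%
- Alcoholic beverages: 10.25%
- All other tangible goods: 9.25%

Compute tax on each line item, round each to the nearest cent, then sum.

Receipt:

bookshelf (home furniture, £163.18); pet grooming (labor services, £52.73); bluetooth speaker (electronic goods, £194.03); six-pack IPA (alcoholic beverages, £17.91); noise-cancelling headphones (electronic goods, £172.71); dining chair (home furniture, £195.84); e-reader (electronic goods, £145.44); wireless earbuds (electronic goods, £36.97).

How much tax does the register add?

£44.66

Bookshelf £163.18: home furniture, under £175.00 → 1.5% → £2.45
Pet grooming £52.73: labor services → 3% → £1.58
Bluetooth speaker £194.03: electronic goods → 3.5% → £6.79
Six-pack IPA £17.91: alcoholic beverages → 10.25% → £1.84
Noise-cancelling headphones £172.71: electronic goods → 3.5% → £6.04
Dining chair £195.84: home furniture, £175.00 or more → 10% → £19.58
E-reader £145.44: electronic goods → 3.5% → £5.09
Wireless earbuds £36.97: electronic goods → 3.5% → £1.29
Total tax = £2.45 + £1.58 + £6.79 + £1.84 + £6.04 + £19.58 + £5.09 + £1.29 = £44.66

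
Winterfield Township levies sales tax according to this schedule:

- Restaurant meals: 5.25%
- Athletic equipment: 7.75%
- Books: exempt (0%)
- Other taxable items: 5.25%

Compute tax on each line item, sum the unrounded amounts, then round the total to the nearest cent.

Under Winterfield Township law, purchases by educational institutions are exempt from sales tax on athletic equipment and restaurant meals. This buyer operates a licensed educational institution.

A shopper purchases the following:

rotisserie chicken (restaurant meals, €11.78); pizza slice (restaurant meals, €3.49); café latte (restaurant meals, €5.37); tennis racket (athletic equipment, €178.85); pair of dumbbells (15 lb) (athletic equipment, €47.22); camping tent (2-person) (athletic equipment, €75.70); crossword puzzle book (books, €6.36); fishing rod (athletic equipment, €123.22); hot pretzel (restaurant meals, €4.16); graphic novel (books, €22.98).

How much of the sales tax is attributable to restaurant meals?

€0.00

Rotisserie chicken €11.78: restaurant meals, buyer-exempt → 0% → €0.00
Pizza slice €3.49: restaurant meals, buyer-exempt → 0% → €0.00
Café latte €5.37: restaurant meals, buyer-exempt → 0% → €0.00
Hot pretzel €4.16: restaurant meals, buyer-exempt → 0% → €0.00
Tax on restaurant meals: unrounded sum = €0.00 → €0.00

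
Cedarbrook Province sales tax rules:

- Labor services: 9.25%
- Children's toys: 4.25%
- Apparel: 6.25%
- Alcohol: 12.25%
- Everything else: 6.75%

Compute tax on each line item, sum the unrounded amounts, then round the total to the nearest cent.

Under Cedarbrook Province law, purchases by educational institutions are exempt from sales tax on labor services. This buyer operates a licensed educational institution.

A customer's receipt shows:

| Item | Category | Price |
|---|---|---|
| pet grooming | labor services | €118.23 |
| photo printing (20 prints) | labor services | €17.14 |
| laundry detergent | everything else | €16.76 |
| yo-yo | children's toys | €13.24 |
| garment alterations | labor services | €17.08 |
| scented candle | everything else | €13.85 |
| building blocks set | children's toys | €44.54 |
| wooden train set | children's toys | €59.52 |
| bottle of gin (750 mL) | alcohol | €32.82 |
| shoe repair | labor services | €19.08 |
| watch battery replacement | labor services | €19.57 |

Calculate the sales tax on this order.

€11.07

Pet grooming €118.23: labor services, buyer-exempt → 0% → €0.00
Photo printing (20 prints) €17.14: labor services, buyer-exempt → 0% → €0.00
Laundry detergent €16.76: everything else → 6.75% → €1.1313
Yo-yo €13.24: children's toys → 4.25% → €0.5627
Garment alterations €17.08: labor services, buyer-exempt → 0% → €0.00
Scented candle €13.85: everything else → 6.75% → €0.934875
Building blocks set €44.54: children's toys → 4.25% → €1.89295
Wooden train set €59.52: children's toys → 4.25% → €2.5296
Bottle of gin (750 mL) €32.82: alcohol → 12.25% → €4.02045
Shoe repair €19.08: labor services, buyer-exempt → 0% → €0.00
Watch battery replacement €19.57: labor services, buyer-exempt → 0% → €0.00
Unrounded tax sum = €11.071875 → €11.07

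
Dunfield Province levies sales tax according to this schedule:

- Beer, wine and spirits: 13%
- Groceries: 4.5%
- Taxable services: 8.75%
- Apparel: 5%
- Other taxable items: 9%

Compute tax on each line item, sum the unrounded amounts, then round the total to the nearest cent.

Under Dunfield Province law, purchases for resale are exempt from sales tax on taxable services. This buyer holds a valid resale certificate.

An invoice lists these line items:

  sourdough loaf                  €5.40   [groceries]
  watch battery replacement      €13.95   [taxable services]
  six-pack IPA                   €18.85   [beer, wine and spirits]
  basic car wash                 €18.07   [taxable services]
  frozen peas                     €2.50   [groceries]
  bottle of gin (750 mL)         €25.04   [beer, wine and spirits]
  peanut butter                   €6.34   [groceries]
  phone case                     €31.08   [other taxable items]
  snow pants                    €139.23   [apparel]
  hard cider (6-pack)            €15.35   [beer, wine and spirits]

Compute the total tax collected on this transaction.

Sourdough loaf €5.40: groceries → 4.5% → €0.243
Watch battery replacement €13.95: taxable services, buyer-exempt → 0% → €0.00
Six-pack IPA €18.85: beer, wine and spirits → 13% → €2.4505
Basic car wash €18.07: taxable services, buyer-exempt → 0% → €0.00
Frozen peas €2.50: groceries → 4.5% → €0.1125
Bottle of gin (750 mL) €25.04: beer, wine and spirits → 13% → €3.2552
Peanut butter €6.34: groceries → 4.5% → €0.2853
Phone case €31.08: other taxable items → 9% → €2.7972
Snow pants €139.23: apparel → 5% → €6.9615
Hard cider (6-pack) €15.35: beer, wine and spirits → 13% → €1.9955
Unrounded tax sum = €18.1007 → €18.10

€18.10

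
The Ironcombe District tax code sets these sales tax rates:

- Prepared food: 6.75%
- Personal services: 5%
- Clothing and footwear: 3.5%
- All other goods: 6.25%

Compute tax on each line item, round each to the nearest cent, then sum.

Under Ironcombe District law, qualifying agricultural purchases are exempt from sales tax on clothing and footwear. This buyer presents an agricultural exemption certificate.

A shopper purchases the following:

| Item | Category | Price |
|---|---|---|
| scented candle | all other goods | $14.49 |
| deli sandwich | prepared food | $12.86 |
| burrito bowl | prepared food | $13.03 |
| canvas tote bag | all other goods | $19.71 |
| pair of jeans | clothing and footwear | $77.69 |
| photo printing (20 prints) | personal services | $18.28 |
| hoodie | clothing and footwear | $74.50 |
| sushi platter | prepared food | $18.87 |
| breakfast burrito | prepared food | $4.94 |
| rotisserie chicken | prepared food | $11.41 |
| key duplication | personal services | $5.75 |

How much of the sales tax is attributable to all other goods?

Scented candle $14.49: all other goods → 6.25% → $0.91
Canvas tote bag $19.71: all other goods → 6.25% → $1.23
Tax on all other goods = $0.91 + $1.23 = $2.14

$2.14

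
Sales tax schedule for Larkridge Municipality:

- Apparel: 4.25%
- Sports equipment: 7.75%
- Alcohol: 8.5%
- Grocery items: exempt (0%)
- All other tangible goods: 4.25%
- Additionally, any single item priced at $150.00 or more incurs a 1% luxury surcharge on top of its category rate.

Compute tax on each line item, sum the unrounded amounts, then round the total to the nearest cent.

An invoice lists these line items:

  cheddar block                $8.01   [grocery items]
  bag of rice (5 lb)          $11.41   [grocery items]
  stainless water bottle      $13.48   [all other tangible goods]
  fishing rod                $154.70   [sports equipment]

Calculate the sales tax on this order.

$14.11

Cheddar block $8.01: grocery items → 0% → $0.00
Bag of rice (5 lb) $11.41: grocery items → 0% → $0.00
Stainless water bottle $13.48: all other tangible goods → 4.25% → $0.5729
Fishing rod $154.70: sports equipment → 7.75% + 1% surcharge = 8.75% → $13.53625
Unrounded tax sum = $14.10915 → $14.11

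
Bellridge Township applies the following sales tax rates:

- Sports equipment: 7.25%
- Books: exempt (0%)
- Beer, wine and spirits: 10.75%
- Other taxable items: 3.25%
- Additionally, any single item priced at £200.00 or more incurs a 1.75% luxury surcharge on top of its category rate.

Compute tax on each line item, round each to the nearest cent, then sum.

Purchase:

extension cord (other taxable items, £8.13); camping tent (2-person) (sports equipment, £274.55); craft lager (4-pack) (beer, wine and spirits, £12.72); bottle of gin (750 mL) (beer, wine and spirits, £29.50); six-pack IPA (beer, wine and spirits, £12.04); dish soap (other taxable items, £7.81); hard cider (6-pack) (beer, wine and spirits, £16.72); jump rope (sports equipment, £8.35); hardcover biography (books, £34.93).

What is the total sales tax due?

£33.46

Extension cord £8.13: other taxable items → 3.25% → £0.26
Camping tent (2-person) £274.55: sports equipment → 7.25% + 1.75% surcharge = 9% → £24.71
Craft lager (4-pack) £12.72: beer, wine and spirits → 10.75% → £1.37
Bottle of gin (750 mL) £29.50: beer, wine and spirits → 10.75% → £3.17
Six-pack IPA £12.04: beer, wine and spirits → 10.75% → £1.29
Dish soap £7.81: other taxable items → 3.25% → £0.25
Hard cider (6-pack) £16.72: beer, wine and spirits → 10.75% → £1.80
Jump rope £8.35: sports equipment → 7.25% → £0.61
Hardcover biography £34.93: books → 0% → £0.00
Total tax = £0.26 + £24.71 + £1.37 + £3.17 + £1.29 + £0.25 + £1.80 + £0.61 = £33.46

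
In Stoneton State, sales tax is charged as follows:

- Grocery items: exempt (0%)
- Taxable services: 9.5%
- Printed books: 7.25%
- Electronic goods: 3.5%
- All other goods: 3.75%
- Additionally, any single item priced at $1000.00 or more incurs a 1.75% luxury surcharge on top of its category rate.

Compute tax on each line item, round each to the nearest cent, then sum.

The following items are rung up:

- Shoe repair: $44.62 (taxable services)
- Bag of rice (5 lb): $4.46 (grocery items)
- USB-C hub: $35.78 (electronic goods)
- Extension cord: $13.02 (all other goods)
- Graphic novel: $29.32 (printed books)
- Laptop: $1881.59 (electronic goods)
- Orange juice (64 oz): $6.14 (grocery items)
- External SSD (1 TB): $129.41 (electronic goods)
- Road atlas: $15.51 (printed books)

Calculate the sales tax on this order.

Shoe repair $44.62: taxable services → 9.5% → $4.24
Bag of rice (5 lb) $4.46: grocery items → 0% → $0.00
USB-C hub $35.78: electronic goods → 3.5% → $1.25
Extension cord $13.02: all other goods → 3.75% → $0.49
Graphic novel $29.32: printed books → 7.25% → $2.13
Laptop $1881.59: electronic goods → 3.5% + 1.75% surcharge = 5.25% → $98.78
Orange juice (64 oz) $6.14: grocery items → 0% → $0.00
External SSD (1 TB) $129.41: electronic goods → 3.5% → $4.53
Road atlas $15.51: printed books → 7.25% → $1.12
Total tax = $4.24 + $1.25 + $0.49 + $2.13 + $98.78 + $4.53 + $1.12 = $112.54

$112.54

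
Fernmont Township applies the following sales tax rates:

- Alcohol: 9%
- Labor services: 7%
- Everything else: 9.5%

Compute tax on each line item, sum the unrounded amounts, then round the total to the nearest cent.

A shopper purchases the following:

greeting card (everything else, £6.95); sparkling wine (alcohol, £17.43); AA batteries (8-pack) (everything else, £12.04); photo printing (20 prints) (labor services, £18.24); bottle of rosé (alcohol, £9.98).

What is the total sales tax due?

£5.55

Greeting card £6.95: everything else → 9.5% → £0.66025
Sparkling wine £17.43: alcohol → 9% → £1.5687
AA batteries (8-pack) £12.04: everything else → 9.5% → £1.1438
Photo printing (20 prints) £18.24: labor services → 7% → £1.2768
Bottle of rosé £9.98: alcohol → 9% → £0.8982
Unrounded tax sum = £5.54775 → £5.55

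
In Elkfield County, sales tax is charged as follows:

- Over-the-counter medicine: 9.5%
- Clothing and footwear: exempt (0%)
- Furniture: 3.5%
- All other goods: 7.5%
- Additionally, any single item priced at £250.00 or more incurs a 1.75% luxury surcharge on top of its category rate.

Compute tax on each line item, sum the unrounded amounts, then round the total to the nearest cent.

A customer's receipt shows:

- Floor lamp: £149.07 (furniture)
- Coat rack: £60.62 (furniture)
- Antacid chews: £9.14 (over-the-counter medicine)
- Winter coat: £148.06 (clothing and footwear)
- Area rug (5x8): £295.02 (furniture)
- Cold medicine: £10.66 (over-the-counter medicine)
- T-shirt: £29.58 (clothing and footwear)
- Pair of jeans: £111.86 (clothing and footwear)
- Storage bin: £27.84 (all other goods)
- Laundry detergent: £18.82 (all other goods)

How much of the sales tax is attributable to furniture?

Floor lamp £149.07: furniture → 3.5% → £5.21745
Coat rack £60.62: furniture → 3.5% → £2.1217
Area rug (5x8) £295.02: furniture → 3.5% + 1.75% surcharge = 5.25% → £15.48855
Tax on furniture: unrounded sum = £22.8277 → £22.83

£22.83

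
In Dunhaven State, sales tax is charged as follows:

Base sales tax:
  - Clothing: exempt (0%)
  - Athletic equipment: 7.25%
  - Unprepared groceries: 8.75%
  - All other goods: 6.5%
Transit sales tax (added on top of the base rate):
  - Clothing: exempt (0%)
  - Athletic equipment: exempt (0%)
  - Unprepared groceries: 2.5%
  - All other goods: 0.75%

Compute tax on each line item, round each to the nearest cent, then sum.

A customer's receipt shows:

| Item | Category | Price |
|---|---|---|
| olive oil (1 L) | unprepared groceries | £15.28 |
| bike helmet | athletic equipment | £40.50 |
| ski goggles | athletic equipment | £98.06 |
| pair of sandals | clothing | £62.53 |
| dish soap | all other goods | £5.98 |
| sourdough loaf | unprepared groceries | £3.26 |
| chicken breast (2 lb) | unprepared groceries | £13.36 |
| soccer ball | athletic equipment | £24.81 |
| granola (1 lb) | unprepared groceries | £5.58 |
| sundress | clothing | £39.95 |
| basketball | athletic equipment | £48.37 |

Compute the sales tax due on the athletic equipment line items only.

£15.36

Bike helmet £40.50: athletic equipment → 7.25% + 0% transit = 7.25% → £2.94
Ski goggles £98.06: athletic equipment → 7.25% + 0% transit = 7.25% → £7.11
Soccer ball £24.81: athletic equipment → 7.25% + 0% transit = 7.25% → £1.80
Basketball £48.37: athletic equipment → 7.25% + 0% transit = 7.25% → £3.51
Tax on athletic equipment = £2.94 + £7.11 + £1.80 + £3.51 = £15.36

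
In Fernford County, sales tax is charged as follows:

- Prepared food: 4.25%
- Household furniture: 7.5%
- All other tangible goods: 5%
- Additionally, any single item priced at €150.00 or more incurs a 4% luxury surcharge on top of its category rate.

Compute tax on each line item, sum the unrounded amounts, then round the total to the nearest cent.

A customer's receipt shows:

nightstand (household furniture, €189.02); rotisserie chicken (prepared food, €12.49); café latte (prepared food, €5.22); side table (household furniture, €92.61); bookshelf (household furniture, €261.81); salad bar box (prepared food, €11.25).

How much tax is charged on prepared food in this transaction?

Rotisserie chicken €12.49: prepared food → 4.25% → €0.530825
Café latte €5.22: prepared food → 4.25% → €0.22185
Salad bar box €11.25: prepared food → 4.25% → €0.478125
Tax on prepared food: unrounded sum = €1.2308 → €1.23

€1.23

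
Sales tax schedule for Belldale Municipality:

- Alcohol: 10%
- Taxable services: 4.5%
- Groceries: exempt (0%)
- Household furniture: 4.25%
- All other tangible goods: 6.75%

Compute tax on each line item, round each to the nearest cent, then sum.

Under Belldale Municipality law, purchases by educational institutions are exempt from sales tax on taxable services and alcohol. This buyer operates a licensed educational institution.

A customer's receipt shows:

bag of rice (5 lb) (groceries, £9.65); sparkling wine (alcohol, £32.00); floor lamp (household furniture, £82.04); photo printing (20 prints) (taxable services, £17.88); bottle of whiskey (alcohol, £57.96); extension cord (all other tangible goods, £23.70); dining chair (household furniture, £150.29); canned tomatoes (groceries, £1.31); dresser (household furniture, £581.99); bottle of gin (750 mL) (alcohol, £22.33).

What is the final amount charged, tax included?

£1015.36

Bag of rice (5 lb) £9.65: groceries → 0% → £0.00
Sparkling wine £32.00: alcohol, buyer-exempt → 0% → £0.00
Floor lamp £82.04: household furniture → 4.25% → £3.49
Photo printing (20 prints) £17.88: taxable services, buyer-exempt → 0% → £0.00
Bottle of whiskey £57.96: alcohol, buyer-exempt → 0% → £0.00
Extension cord £23.70: all other tangible goods → 6.75% → £1.60
Dining chair £150.29: household furniture → 4.25% → £6.39
Canned tomatoes £1.31: groceries → 0% → £0.00
Dresser £581.99: household furniture → 4.25% → £24.73
Bottle of gin (750 mL) £22.33: alcohol, buyer-exempt → 0% → £0.00
Subtotal = £979.15; tax = £36.21; total due = £1015.36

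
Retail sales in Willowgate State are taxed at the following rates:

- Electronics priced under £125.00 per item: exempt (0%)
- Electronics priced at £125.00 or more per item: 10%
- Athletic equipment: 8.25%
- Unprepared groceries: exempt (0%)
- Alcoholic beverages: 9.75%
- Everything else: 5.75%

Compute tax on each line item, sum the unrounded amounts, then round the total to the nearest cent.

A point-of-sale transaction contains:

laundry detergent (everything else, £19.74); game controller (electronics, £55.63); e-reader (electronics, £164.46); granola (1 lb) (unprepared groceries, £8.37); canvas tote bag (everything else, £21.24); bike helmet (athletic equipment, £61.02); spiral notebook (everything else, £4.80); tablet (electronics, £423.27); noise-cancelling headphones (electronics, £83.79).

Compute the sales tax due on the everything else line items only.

Laundry detergent £19.74: everything else → 5.75% → £1.13505
Canvas tote bag £21.24: everything else → 5.75% → £1.2213
Spiral notebook £4.80: everything else → 5.75% → £0.276
Tax on everything else: unrounded sum = £2.63235 → £2.63

£2.63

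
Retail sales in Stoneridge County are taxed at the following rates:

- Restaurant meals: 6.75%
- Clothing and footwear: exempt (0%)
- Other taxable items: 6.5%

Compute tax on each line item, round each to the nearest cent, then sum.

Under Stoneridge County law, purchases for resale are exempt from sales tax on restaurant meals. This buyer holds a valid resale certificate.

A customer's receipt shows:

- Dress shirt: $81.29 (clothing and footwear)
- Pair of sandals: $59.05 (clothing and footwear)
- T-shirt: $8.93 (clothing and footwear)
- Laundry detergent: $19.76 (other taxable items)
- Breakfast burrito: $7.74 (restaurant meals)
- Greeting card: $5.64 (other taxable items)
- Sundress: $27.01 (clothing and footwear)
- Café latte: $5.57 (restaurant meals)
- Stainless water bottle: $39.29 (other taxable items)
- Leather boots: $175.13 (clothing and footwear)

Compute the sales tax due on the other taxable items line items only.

Laundry detergent $19.76: other taxable items → 6.5% → $1.28
Greeting card $5.64: other taxable items → 6.5% → $0.37
Stainless water bottle $39.29: other taxable items → 6.5% → $2.55
Tax on other taxable items = $1.28 + $0.37 + $2.55 = $4.20

$4.20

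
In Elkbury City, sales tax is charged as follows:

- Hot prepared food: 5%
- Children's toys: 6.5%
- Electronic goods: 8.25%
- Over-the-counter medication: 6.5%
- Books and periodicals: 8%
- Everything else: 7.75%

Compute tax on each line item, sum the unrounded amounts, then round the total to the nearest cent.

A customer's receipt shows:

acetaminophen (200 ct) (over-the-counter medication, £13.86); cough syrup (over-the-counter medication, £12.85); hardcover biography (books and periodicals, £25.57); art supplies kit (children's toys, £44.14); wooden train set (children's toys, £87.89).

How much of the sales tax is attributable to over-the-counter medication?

Acetaminophen (200 ct) £13.86: over-the-counter medication → 6.5% → £0.9009
Cough syrup £12.85: over-the-counter medication → 6.5% → £0.83525
Tax on over-the-counter medication: unrounded sum = £1.73615 → £1.74

£1.74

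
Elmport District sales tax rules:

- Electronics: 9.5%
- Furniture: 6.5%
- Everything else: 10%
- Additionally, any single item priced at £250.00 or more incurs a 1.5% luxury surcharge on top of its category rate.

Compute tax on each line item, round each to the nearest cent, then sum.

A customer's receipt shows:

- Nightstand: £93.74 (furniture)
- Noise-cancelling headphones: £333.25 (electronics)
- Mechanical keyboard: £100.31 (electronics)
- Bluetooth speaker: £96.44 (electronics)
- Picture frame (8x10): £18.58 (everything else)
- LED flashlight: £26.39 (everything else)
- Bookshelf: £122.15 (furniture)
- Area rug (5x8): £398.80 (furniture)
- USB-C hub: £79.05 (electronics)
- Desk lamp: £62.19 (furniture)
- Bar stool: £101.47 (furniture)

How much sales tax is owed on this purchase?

Nightstand £93.74: furniture → 6.5% → £6.09
Noise-cancelling headphones £333.25: electronics → 9.5% + 1.5% surcharge = 11% → £36.66
Mechanical keyboard £100.31: electronics → 9.5% → £9.53
Bluetooth speaker £96.44: electronics → 9.5% → £9.16
Picture frame (8x10) £18.58: everything else → 10% → £1.86
LED flashlight £26.39: everything else → 10% → £2.64
Bookshelf £122.15: furniture → 6.5% → £7.94
Area rug (5x8) £398.80: furniture → 6.5% + 1.5% surcharge = 8% → £31.90
USB-C hub £79.05: electronics → 9.5% → £7.51
Desk lamp £62.19: furniture → 6.5% → £4.04
Bar stool £101.47: furniture → 6.5% → £6.60
Total tax = £6.09 + £36.66 + £9.53 + £9.16 + £1.86 + £2.64 + £7.94 + £31.90 + £7.51 + £4.04 + £6.60 = £123.93

£123.93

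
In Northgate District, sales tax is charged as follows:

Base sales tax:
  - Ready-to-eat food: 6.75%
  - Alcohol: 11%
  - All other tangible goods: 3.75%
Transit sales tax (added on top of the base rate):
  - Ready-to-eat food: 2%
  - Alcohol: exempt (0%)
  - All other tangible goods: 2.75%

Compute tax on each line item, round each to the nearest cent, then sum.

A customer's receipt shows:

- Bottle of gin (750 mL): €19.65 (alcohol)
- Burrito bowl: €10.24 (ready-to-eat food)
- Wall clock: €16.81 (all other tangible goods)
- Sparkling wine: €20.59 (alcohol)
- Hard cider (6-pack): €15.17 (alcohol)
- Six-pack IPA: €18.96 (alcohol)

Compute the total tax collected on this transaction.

€10.17

Bottle of gin (750 mL) €19.65: alcohol → 11% + 0% transit = 11% → €2.16
Burrito bowl €10.24: ready-to-eat food → 6.75% + 2% transit = 8.75% → €0.90
Wall clock €16.81: all other tangible goods → 3.75% + 2.75% transit = 6.5% → €1.09
Sparkling wine €20.59: alcohol → 11% + 0% transit = 11% → €2.26
Hard cider (6-pack) €15.17: alcohol → 11% + 0% transit = 11% → €1.67
Six-pack IPA €18.96: alcohol → 11% + 0% transit = 11% → €2.09
Total tax = €2.16 + €0.90 + €1.09 + €2.26 + €1.67 + €2.09 = €10.17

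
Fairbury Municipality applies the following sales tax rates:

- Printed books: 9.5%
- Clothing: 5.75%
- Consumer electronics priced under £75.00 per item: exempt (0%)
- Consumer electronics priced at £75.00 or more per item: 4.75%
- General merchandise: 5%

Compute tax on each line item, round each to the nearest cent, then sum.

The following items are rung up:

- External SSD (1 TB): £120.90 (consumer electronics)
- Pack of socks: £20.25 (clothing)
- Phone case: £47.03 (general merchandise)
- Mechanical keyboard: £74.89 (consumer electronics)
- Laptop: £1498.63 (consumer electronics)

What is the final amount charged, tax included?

£1842.13

External SSD (1 TB) £120.90: consumer electronics, £75.00 or more → 4.75% → £5.74
Pack of socks £20.25: clothing → 5.75% → £1.16
Phone case £47.03: general merchandise → 5% → £2.35
Mechanical keyboard £74.89: consumer electronics, under £75.00 → 0% → £0.00
Laptop £1498.63: consumer electronics, £75.00 or more → 4.75% → £71.18
Subtotal = £1761.70; tax = £80.43; total due = £1842.13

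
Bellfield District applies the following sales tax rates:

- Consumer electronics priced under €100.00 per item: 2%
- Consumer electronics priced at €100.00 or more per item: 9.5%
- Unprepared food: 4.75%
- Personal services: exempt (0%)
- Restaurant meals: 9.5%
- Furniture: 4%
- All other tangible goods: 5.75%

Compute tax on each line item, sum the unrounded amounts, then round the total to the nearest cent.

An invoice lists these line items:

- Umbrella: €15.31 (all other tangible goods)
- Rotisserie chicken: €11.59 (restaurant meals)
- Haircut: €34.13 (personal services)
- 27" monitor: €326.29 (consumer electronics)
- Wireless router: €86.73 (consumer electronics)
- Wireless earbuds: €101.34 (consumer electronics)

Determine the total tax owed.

€44.34

Umbrella €15.31: all other tangible goods → 5.75% → €0.880325
Rotisserie chicken €11.59: restaurant meals → 9.5% → €1.10105
Haircut €34.13: personal services → 0% → €0.00
27" monitor €326.29: consumer electronics, €100.00 or more → 9.5% → €30.99755
Wireless router €86.73: consumer electronics, under €100.00 → 2% → €1.7346
Wireless earbuds €101.34: consumer electronics, €100.00 or more → 9.5% → €9.6273
Unrounded tax sum = €44.340825 → €44.34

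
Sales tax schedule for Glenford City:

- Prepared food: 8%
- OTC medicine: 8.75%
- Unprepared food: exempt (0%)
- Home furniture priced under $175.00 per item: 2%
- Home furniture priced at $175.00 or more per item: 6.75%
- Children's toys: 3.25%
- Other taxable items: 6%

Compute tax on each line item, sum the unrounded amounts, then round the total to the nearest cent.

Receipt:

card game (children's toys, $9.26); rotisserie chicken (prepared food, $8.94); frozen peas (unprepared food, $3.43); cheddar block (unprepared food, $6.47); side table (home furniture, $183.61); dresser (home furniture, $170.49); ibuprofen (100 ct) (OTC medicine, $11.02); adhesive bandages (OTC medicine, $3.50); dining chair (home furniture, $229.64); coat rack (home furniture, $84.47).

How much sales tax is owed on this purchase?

Card game $9.26: children's toys → 3.25% → $0.30095
Rotisserie chicken $8.94: prepared food → 8% → $0.7152
Frozen peas $3.43: unprepared food → 0% → $0.00
Cheddar block $6.47: unprepared food → 0% → $0.00
Side table $183.61: home furniture, $175.00 or more → 6.75% → $12.393675
Dresser $170.49: home furniture, under $175.00 → 2% → $3.4098
Ibuprofen (100 ct) $11.02: OTC medicine → 8.75% → $0.96425
Adhesive bandages $3.50: OTC medicine → 8.75% → $0.30625
Dining chair $229.64: home furniture, $175.00 or more → 6.75% → $15.5007
Coat rack $84.47: home furniture, under $175.00 → 2% → $1.6894
Unrounded tax sum = $35.280225 → $35.28

$35.28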